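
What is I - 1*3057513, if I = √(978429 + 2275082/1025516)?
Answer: -3057513 + √257249885991696034/512758 ≈ -3.0565e+6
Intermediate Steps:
I = √257249885991696034/512758 (I = √(978429 + 2275082*(1/1025516)) = √(978429 + 1137541/512758) = √(501698434723/512758) = √257249885991696034/512758 ≈ 989.16)
I - 1*3057513 = √257249885991696034/512758 - 1*3057513 = √257249885991696034/512758 - 3057513 = -3057513 + √257249885991696034/512758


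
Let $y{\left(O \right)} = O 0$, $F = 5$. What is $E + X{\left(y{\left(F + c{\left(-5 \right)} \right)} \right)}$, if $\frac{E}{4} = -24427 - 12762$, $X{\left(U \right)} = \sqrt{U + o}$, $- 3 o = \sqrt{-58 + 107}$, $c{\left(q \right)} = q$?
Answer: $-148756 + \frac{i \sqrt{21}}{3} \approx -1.4876 \cdot 10^{5} + 1.5275 i$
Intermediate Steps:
$o = - \frac{7}{3}$ ($o = - \frac{\sqrt{-58 + 107}}{3} = - \frac{\sqrt{49}}{3} = \left(- \frac{1}{3}\right) 7 = - \frac{7}{3} \approx -2.3333$)
$y{\left(O \right)} = 0$
$X{\left(U \right)} = \sqrt{- \frac{7}{3} + U}$ ($X{\left(U \right)} = \sqrt{U - \frac{7}{3}} = \sqrt{- \frac{7}{3} + U}$)
$E = -148756$ ($E = 4 \left(-24427 - 12762\right) = 4 \left(-37189\right) = -148756$)
$E + X{\left(y{\left(F + c{\left(-5 \right)} \right)} \right)} = -148756 + \frac{\sqrt{-21 + 9 \cdot 0}}{3} = -148756 + \frac{\sqrt{-21 + 0}}{3} = -148756 + \frac{\sqrt{-21}}{3} = -148756 + \frac{i \sqrt{21}}{3}$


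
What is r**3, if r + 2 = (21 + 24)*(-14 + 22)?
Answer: 45882712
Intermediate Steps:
r = 358 (r = -2 + (21 + 24)*(-14 + 22) = -2 + 45*8 = -2 + 360 = 358)
r**3 = 358**3 = 45882712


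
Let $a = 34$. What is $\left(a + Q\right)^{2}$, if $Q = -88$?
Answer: $2916$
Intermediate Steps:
$\left(a + Q\right)^{2} = \left(34 - 88\right)^{2} = \left(-54\right)^{2} = 2916$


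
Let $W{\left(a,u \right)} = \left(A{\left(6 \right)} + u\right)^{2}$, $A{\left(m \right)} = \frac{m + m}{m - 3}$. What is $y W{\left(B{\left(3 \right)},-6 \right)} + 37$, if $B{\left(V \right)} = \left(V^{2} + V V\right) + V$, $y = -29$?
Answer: $-79$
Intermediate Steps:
$A{\left(m \right)} = \frac{2 m}{-3 + m}$
$B{\left(V \right)} = V + 2 V^{2}$ ($B{\left(V \right)} = \left(V^{2} + V^{2}\right) + V = 2 V^{2} + V = V + 2 V^{2}$)
$W{\left(a,u \right)} = \left(4 + u\right)^{2}$ ($W{\left(a,u \right)} = \left(2 \cdot 6 \frac{1}{-3 + 6} + u\right)^{2} = \left(2 \cdot 6 \cdot \frac{1}{3} + u\right)^{2} = \left(4 + u\right)^{2}$)
$y W{\left(B{\left(3 \right)},-6 \right)} + 37 = - 29 \left(4 - 6\right)^{2} + 37 = - 29 \left(-2\right)^{2} + 37 = \left(-29\right) 4 + 37 = -116 + 37 = -79$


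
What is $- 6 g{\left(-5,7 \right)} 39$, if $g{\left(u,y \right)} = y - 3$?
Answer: $-936$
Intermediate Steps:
$g{\left(u,y \right)} = -3 + y$
$- 6 g{\left(-5,7 \right)} 39 = - 6 \left(-3 + 7\right) 39 = \left(-6\right) 4 \cdot 39 = \left(-24\right) 39 = -936$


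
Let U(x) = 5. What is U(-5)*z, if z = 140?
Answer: 700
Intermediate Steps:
U(-5)*z = 5*140 = 700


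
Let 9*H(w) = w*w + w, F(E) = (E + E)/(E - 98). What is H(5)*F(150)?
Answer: 250/13 ≈ 19.231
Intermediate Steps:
F(E) = 2*E/(-98 + E) (F(E) = (2*E)/(-98 + E) = 2*E/(-98 + E))
H(w) = w/9 + w²/9 (H(w) = (w*w + w)/9 = (w² + w)/9 = (w + w²)/9 = w/9 + w²/9)
H(5)*F(150) = ((⅑)*5*(1 + 5))*(2*150/(-98 + 150)) = ((⅑)*5*6)*(2*150/52) = 10*(2*150*(1/52))/3 = (10/3)*(75/13) = 250/13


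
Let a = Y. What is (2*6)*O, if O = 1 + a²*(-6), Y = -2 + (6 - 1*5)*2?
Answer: 12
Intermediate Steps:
Y = 0 (Y = -2 + (6 - 5)*2 = -2 + 1*2 = -2 + 2 = 0)
a = 0
O = 1 (O = 1 + 0²*(-6) = 1 + 0*(-6) = 1 + 0 = 1)
(2*6)*O = (2*6)*1 = 12*1 = 12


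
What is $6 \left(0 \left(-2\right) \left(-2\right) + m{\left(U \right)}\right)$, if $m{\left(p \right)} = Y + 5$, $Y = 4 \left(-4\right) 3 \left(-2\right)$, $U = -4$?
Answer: $606$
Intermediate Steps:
$Y = 96$ ($Y = \left(-16\right) \left(-6\right) = 96$)
$m{\left(p \right)} = 101$ ($m{\left(p \right)} = 96 + 5 = 101$)
$6 \left(0 \left(-2\right) \left(-2\right) + m{\left(U \right)}\right) = 6 \left(0 \left(-2\right) \left(-2\right) + 101\right) = 6 \left(0 \left(-2\right) + 101\right) = 6 \left(0 + 101\right) = 6 \cdot 101 = 606$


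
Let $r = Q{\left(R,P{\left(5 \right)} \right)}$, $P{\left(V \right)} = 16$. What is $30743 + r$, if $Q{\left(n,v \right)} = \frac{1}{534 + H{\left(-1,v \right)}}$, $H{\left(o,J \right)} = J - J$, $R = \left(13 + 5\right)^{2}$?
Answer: $\frac{16416763}{534} \approx 30743.0$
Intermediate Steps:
$R = 324$ ($R = 18^{2} = 324$)
$H{\left(o,J \right)} = 0$
$Q{\left(n,v \right)} = \frac{1}{534}$ ($Q{\left(n,v \right)} = \frac{1}{534 + 0} = \frac{1}{534}$)
$r = \frac{1}{534} \approx 0.0018727$
$30743 + r = 30743 + \frac{1}{534} = \frac{16416763}{534}$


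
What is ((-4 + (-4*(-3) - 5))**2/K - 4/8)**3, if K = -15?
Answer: -1331/1000 ≈ -1.3310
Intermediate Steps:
((-4 + (-4*(-3) - 5))**2/K - 4/8)**3 = ((-4 + (-4*(-3) - 5))**2/(-15) - 4/8)**3 = ((-4 + (12 - 5))**2*(-1/15) - 4*1/8)**3 = ((-4 + 7)**2*(-1/15) - 1/2)**3 = (3**2*(-1/15) - 1/2)**3 = (9*(-1/15) - 1/2)**3 = (-3/5 - 1/2)**3 = (-11/10)**3 = -1331/1000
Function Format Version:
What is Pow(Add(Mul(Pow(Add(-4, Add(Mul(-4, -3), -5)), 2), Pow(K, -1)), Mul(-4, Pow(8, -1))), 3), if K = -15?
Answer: Rational(-1331, 1000) ≈ -1.3310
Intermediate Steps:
Pow(Add(Mul(Pow(Add(-4, Add(Mul(-4, -3), -5)), 2), Pow(K, -1)), Mul(-4, Pow(8, -1))), 3) = Pow(Add(Mul(Pow(Add(-4, Add(Mul(-4, -3), -5)), 2), Pow(-15, -1)), Mul(-4, Pow(8, -1))), 3) = Pow(Add(Mul(Pow(Add(-4, Add(12, -5)), 2), Rational(-1, 15)), Mul(-4, Rational(1, 8))), 3) = Pow(Add(Mul(Pow(Add(-4, 7), 2), Rational(-1, 15)), Rational(-1, 2)), 3) = Pow(Add(Mul(Pow(3, 2), Rational(-1, 15)), Rational(-1, 2)), 3) = Pow(Add(Mul(9, Rational(-1, 15)), Rational(-1, 2)), 3) = Pow(Add(Rational(-3, 5), Rational(-1, 2)), 3) = Pow(Rational(-11, 10), 3) = Rational(-1331, 1000)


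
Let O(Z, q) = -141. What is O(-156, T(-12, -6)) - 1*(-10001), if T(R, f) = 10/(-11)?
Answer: 9860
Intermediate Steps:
T(R, f) = -10/11 (T(R, f) = 10*(-1/11) = -10/11)
O(-156, T(-12, -6)) - 1*(-10001) = -141 - 1*(-10001) = -141 + 10001 = 9860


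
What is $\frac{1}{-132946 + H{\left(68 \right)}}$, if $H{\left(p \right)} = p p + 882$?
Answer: $- \frac{1}{127440} \approx -7.8468 \cdot 10^{-6}$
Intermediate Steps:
$H{\left(p \right)} = 882 + p^{2}$ ($H{\left(p \right)} = p^{2} + 882 = 882 + p^{2}$)
$\frac{1}{-132946 + H{\left(68 \right)}} = \frac{1}{-132946 + \left(882 + 68^{2}\right)} = \frac{1}{-132946 + \left(882 + 4624\right)} = \frac{1}{-132946 + 5506} = \frac{1}{-127440} = - \frac{1}{127440}$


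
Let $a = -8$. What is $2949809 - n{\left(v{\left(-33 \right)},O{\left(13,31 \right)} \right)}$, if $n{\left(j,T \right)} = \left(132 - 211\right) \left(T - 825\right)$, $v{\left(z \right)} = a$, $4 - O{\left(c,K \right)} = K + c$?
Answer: $2881474$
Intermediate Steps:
$O{\left(c,K \right)} = 4 - K - c$ ($O{\left(c,K \right)} = 4 - \left(K + c\right) = 4 - K - c$)
$v{\left(z \right)} = -8$
$n{\left(j,T \right)} = 65175 - 79 T$ ($n{\left(j,T \right)} = - 79 \left(-825 + T\right) = 65175 - 79 T$)
$2949809 - n{\left(v{\left(-33 \right)},O{\left(13,31 \right)} \right)} = 2949809 - \left(65175 - 79 \left(4 - 31 - 13\right)\right) = 2949809 - \left(65175 - -3160\right) = 2949809 - \left(65175 + 3160\right) = 2949809 - 68335 = 2881474$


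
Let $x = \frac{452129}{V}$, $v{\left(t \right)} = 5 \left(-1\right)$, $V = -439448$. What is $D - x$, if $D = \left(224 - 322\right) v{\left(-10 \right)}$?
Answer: $\frac{215781649}{439448} \approx 491.03$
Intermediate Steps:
$v{\left(t \right)} = -5$
$D = 490$ ($D = \left(224 - 322\right) \left(-5\right) = \left(-98\right) \left(-5\right) = 490$)
$x = - \frac{452129}{439448}$ ($x = \frac{452129}{-439448} = 452129 \left(- \frac{1}{439448}\right) = - \frac{452129}{439448} \approx -1.0289$)
$D - x = 490 - - \frac{452129}{439448} = 490 + \frac{452129}{439448} = \frac{215781649}{439448}$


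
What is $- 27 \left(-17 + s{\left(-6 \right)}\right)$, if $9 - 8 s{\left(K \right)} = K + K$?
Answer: $\frac{3105}{8} \approx 388.13$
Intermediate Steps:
$s{\left(K \right)} = \frac{9}{8} - \frac{K}{4}$ ($s{\left(K \right)} = \frac{9}{8} - \frac{K + K}{8} = \frac{9}{8} - \frac{2 K}{8} = \frac{9}{8} - \frac{K}{4}$)
$- 27 \left(-17 + s{\left(-6 \right)}\right) = - 27 \left(-17 + \left(\frac{9}{8} - - \frac{3}{2}\right)\right) = - 27 \left(-17 + \left(\frac{9}{8} + \frac{3}{2}\right)\right) = - 27 \left(-17 + \frac{21}{8}\right) = \left(-27\right) \left(- \frac{115}{8}\right) = \frac{3105}{8}$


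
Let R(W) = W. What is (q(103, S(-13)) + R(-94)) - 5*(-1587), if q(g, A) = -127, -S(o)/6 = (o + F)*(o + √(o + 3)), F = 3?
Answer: 7714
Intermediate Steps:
S(o) = -6*(3 + o)*(o + √(3 + o)) (S(o) = -6*(o + 3)*(o + √(o + 3)) = -6*(3 + o)*(o + √(3 + o)))
(q(103, S(-13)) + R(-94)) - 5*(-1587) = (-127 - 94) - 5*(-1587) = -221 + 7935 = 7714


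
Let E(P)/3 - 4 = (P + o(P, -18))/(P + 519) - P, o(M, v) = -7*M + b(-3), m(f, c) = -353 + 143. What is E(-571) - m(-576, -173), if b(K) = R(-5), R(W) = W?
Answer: 90357/52 ≈ 1737.6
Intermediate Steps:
b(K) = -5
m(f, c) = -210
o(M, v) = -5 - 7*M (o(M, v) = -7*M - 5 = -5 - 7*M)
E(P) = 12 - 3*P + 3*(-5 - 6*P)/(519 + P) (E(P) = 12 + 3*((P + (-5 - 7*P))/(P + 519) - P) = 12 + 3*((-5 - 6*P)/(519 + P) - P) = 12 + 3*(-P + (-5 - 6*P)/(519 + P)) = 12 + (-3*P + 3*(-5 - 6*P)/(519 + P)) = 12 - 3*P + 3*(-5 - 6*P)/(519 + P))
E(-571) - m(-576, -173) = 3*(2071 - 1*(-571)² - 521*(-571))/(519 - 571) - 1*(-210) = 3*(2071 - 1*326041 + 297491)/(-52) + 210 = 3*(-1/52)*(2071 - 326041 + 297491) + 210 = 3*(-1/52)*(-26479) + 210 = 79437/52 + 210 = 90357/52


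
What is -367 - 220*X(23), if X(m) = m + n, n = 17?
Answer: -9167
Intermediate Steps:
X(m) = 17 + m (X(m) = m + 17 = 17 + m)
-367 - 220*X(23) = -367 - 220*(17 + 23) = -367 - 220*40 = -367 - 8800 = -9167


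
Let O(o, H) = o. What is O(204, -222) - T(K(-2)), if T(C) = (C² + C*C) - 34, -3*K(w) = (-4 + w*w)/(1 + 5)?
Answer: 238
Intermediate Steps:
K(w) = 2/9 - w²/18 (K(w) = -(-4 + w*w)/(3*(1 + 5)) = -(-4 + w²)/(3*6) = -(-⅔ + w²/6)/3 = 2/9 - w²/18)
T(C) = -34 + 2*C² (T(C) = (C² + C²) - 34 = 2*C² - 34 = -34 + 2*C²)
O(204, -222) - T(K(-2)) = 204 - (-34 + 2*(2/9 - 1/18*(-2)²)²) = 204 - (-34 + 2*(2/9 - 1/18*4)²) = 204 - (-34 + 2*(2/9 - 2/9)²) = 204 - (-34 + 2*0²) = 204 - (-34 + 2*0) = 204 - (-34 + 0) = 204 - 1*(-34) = 204 + 34 = 238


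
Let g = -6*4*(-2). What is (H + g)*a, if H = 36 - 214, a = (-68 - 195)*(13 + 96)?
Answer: 3726710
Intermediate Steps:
g = 48 (g = -24*(-2) = 48)
a = -28667 (a = -263*109 = -28667)
H = -178
(H + g)*a = (-178 + 48)*(-28667) = -130*(-28667) = 3726710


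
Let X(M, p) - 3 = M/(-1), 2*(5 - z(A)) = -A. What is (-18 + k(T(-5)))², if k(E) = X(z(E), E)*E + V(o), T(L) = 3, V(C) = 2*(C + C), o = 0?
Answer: 3249/4 ≈ 812.25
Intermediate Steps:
z(A) = 5 + A/2 (z(A) = 5 - (-1)*A/2 = 5 + A/2)
V(C) = 4*C (V(C) = 2*(2*C) = 4*C)
X(M, p) = 3 - M (X(M, p) = 3 + M/(-1) = 3 + M*(-1) = 3 - M)
k(E) = E*(-2 - E/2) (k(E) = (3 - (5 + E/2))*E + 4*0 = (3 + (-5 - E/2))*E + 0 = (-2 - E/2)*E + 0 = E*(-2 - E/2) + 0 = E*(-2 - E/2))
(-18 + k(T(-5)))² = (-18 - ½*3*(4 + 3))² = (-18 - ½*3*7)² = (-18 - 21/2)² = (-57/2)² = 3249/4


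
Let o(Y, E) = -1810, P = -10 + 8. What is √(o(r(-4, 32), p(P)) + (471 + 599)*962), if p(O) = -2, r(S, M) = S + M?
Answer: 21*√2330 ≈ 1013.7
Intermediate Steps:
P = -2
r(S, M) = M + S
√(o(r(-4, 32), p(P)) + (471 + 599)*962) = √(-1810 + (471 + 599)*962) = √(-1810 + 1070*962) = √(-1810 + 1029340) = √1027530 = 21*√2330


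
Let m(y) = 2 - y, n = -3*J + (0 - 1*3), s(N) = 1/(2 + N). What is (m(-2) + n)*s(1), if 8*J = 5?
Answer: -7/24 ≈ -0.29167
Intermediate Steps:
J = 5/8 (J = (⅛)*5 = 5/8 ≈ 0.62500)
n = -39/8 (n = -3*5/8 + (0 - 1*3) = -15/8 + (0 - 3) = -15/8 - 3 = -39/8 ≈ -4.8750)
(m(-2) + n)*s(1) = ((2 - 1*(-2)) - 39/8)/(2 + 1) = ((2 + 2) - 39/8)/3 = (4 - 39/8)*(⅓) = -7/8*⅓ = -7/24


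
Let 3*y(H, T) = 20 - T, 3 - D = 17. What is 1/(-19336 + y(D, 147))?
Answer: -3/58135 ≈ -5.1604e-5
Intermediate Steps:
D = -14 (D = 3 - 1*17 = 3 - 17 = -14)
y(H, T) = 20/3 - T/3 (y(H, T) = (20 - T)/3 = 20/3 - T/3)
1/(-19336 + y(D, 147)) = 1/(-19336 + (20/3 - ⅓*147)) = 1/(-19336 + (20/3 - 49)) = 1/(-19336 - 127/3) = 1/(-58135/3) = -3/58135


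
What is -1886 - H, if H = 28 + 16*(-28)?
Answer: -1466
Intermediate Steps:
H = -420 (H = 28 - 448 = -420)
-1886 - H = -1886 - 1*(-420) = -1886 + 420 = -1466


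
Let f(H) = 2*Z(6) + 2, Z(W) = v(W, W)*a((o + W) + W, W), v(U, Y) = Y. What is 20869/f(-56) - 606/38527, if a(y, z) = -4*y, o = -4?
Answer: -804251455/14717314 ≈ -54.647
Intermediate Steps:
Z(W) = W*(16 - 8*W) (Z(W) = W*(-4*((-4 + W) + W)) = W*(-4*(-4 + 2*W)) = W*(16 - 8*W))
f(H) = -382 (f(H) = 2*(8*6*(2 - 1*6)) + 2 = 2*(8*6*(2 - 6)) + 2 = 2*(8*6*(-4)) + 2 = 2*(-192) + 2 = -384 + 2 = -382)
20869/f(-56) - 606/38527 = 20869/(-382) - 606/38527 = 20869*(-1/382) - 606*1/38527 = -20869/382 - 606/38527 = -804251455/14717314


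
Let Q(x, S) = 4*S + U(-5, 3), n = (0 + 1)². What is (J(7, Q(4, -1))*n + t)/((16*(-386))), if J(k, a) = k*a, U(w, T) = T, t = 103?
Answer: -3/193 ≈ -0.015544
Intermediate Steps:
n = 1 (n = 1² = 1)
Q(x, S) = 3 + 4*S (Q(x, S) = 4*S + 3 = 3 + 4*S)
J(k, a) = a*k
(J(7, Q(4, -1))*n + t)/((16*(-386))) = (((3 + 4*(-1))*7)*1 + 103)/((16*(-386))) = (((3 - 4)*7)*1 + 103)/(-6176) = (-1*7*1 + 103)*(-1/6176) = (-7*1 + 103)*(-1/6176) = (-7 + 103)*(-1/6176) = 96*(-1/6176) = -3/193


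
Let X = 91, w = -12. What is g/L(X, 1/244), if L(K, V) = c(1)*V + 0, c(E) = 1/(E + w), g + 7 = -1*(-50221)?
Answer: -134774376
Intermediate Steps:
g = 50214 (g = -7 - 1*(-50221) = -7 + 50221 = 50214)
c(E) = 1/(-12 + E) (c(E) = 1/(E - 12) = 1/(-12 + E))
L(K, V) = -V/11 (L(K, V) = V/(-12 + 1) + 0 = V/(-11) + 0 = -V/11 + 0 = -V/11)
g/L(X, 1/244) = 50214/((-1/11/244)) = 50214/((-1/11*1/244)) = 50214/(-1/2684) = 50214*(-2684) = -134774376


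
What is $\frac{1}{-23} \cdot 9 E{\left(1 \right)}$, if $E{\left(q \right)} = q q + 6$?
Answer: $- \frac{63}{23} \approx -2.7391$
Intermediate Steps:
$E{\left(q \right)} = 6 + q^{2}$ ($E{\left(q \right)} = q^{2} + 6 = 6 + q^{2}$)
$\frac{1}{-23} \cdot 9 E{\left(1 \right)} = \frac{1}{-23} \cdot 9 \left(6 + 1^{2}\right) = \left(- \frac{1}{23}\right) 9 \left(6 + 1\right) = \left(- \frac{9}{23}\right) 7 = - \frac{63}{23}$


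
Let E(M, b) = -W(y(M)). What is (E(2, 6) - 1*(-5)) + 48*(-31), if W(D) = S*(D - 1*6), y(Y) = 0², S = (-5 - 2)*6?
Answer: -1735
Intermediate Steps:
S = -42 (S = -7*6 = -42)
y(Y) = 0
W(D) = 252 - 42*D (W(D) = -42*(D - 1*6) = -42*(D - 6) = -42*(-6 + D) = 252 - 42*D)
E(M, b) = -252 (E(M, b) = -(252 - 42*0) = -(252 + 0) = -1*252 = -252)
(E(2, 6) - 1*(-5)) + 48*(-31) = (-252 - 1*(-5)) + 48*(-31) = (-252 + 5) - 1488 = -247 - 1488 = -1735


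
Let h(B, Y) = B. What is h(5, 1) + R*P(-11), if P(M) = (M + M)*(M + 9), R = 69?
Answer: 3041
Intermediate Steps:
P(M) = 2*M*(9 + M) (P(M) = (2*M)*(9 + M) = 2*M*(9 + M))
h(5, 1) + R*P(-11) = 5 + 69*(2*(-11)*(9 - 11)) = 5 + 69*(2*(-11)*(-2)) = 5 + 69*44 = 5 + 3036 = 3041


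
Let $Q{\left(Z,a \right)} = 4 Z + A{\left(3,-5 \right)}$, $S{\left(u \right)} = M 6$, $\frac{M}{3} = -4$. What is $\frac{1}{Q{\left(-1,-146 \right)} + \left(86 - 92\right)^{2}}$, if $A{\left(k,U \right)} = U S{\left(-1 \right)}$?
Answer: $\frac{1}{392} \approx 0.002551$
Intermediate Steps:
$M = -12$ ($M = 3 \left(-4\right) = -12$)
$S{\left(u \right)} = -72$ ($S{\left(u \right)} = \left(-12\right) 6 = -72$)
$A{\left(k,U \right)} = - 72 U$ ($A{\left(k,U \right)} = U \left(-72\right) = - 72 U$)
$Q{\left(Z,a \right)} = 360 + 4 Z$ ($Q{\left(Z,a \right)} = 4 Z - -360 = 4 Z + 360 = 360 + 4 Z$)
$\frac{1}{Q{\left(-1,-146 \right)} + \left(86 - 92\right)^{2}} = \frac{1}{\left(360 + 4 \left(-1\right)\right) + \left(86 - 92\right)^{2}} = \frac{1}{\left(360 - 4\right) + \left(-6\right)^{2}} = \frac{1}{356 + 36} = \frac{1}{392}$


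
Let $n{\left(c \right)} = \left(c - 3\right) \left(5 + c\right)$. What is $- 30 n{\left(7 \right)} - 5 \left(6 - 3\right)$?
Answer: $-1455$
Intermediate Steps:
$n{\left(c \right)} = \left(-3 + c\right) \left(5 + c\right)$
$- 30 n{\left(7 \right)} - 5 \left(6 - 3\right) = - 30 \left(-15 + 7^{2} + 2 \cdot 7\right) - 5 \left(6 - 3\right) = - 30 \left(-15 + 49 + 14\right) - 15 = \left(-30\right) 48 - 15 = -1440 - 15 = -1455$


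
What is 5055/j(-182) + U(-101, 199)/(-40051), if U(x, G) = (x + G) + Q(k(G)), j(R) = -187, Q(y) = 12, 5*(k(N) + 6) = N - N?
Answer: -152125/5627 ≈ -27.035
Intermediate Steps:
k(N) = -6 (k(N) = -6 + (N - N)/5 = -6 + (⅕)*0 = -6 + 0 = -6)
U(x, G) = 12 + G + x (U(x, G) = (x + G) + 12 = (G + x) + 12 = 12 + G + x)
5055/j(-182) + U(-101, 199)/(-40051) = 5055/(-187) + (12 + 199 - 101)/(-40051) = 5055*(-1/187) + 110*(-1/40051) = -5055/187 - 10/3641 = -152125/5627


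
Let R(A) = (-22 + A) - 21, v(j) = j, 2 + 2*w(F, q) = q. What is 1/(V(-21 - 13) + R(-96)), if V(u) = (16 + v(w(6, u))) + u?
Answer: -1/175 ≈ -0.0057143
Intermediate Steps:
w(F, q) = -1 + q/2
R(A) = -43 + A
V(u) = 15 + 3*u/2 (V(u) = (16 + (-1 + u/2)) + u = (15 + u/2) + u = 15 + 3*u/2)
1/(V(-21 - 13) + R(-96)) = 1/((15 + 3*(-21 - 13)/2) + (-43 - 96)) = 1/((15 + (3/2)*(-34)) - 139) = 1/((15 - 51) - 139) = 1/(-36 - 139) = 1/(-175) = -1/175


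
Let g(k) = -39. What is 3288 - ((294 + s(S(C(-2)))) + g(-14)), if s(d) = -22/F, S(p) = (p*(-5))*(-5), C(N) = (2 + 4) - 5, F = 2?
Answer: 3044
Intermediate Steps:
C(N) = 1 (C(N) = 6 - 5 = 1)
S(p) = 25*p (S(p) = -5*p*(-5) = 25*p)
s(d) = -11 (s(d) = -22/2 = -22*1/2 = -11)
3288 - ((294 + s(S(C(-2)))) + g(-14)) = 3288 - ((294 - 11) - 39) = 3288 - (283 - 39) = 3288 - 1*244 = 3288 - 244 = 3044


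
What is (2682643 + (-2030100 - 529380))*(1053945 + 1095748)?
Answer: 264762638959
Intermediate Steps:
(2682643 + (-2030100 - 529380))*(1053945 + 1095748) = (2682643 - 2559480)*2149693 = 123163*2149693 = 264762638959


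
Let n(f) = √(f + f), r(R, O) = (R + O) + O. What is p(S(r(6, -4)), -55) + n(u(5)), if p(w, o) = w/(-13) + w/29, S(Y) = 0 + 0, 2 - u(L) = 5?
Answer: I*√6 ≈ 2.4495*I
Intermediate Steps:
u(L) = -3 (u(L) = 2 - 1*5 = 2 - 5 = -3)
r(R, O) = R + 2*O (r(R, O) = (O + R) + O = R + 2*O)
S(Y) = 0
p(w, o) = -16*w/377 (p(w, o) = w*(-1/13) + w*(1/29) = -w/13 + w/29 = -16*w/377)
n(f) = √2*√f (n(f) = √(2*f) = √2*√f)
p(S(r(6, -4)), -55) + n(u(5)) = -16/377*0 + √2*√(-3) = 0 + √2*(I*√3) = 0 + I*√6 = I*√6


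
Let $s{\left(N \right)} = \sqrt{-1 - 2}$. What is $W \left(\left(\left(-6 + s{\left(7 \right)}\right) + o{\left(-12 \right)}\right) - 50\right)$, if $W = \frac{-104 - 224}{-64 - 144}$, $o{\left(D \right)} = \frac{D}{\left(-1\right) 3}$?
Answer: $-82 + \frac{41 i \sqrt{3}}{26} \approx -82.0 + 2.7313 i$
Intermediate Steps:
$s{\left(N \right)} = i \sqrt{3}$ ($s{\left(N \right)} = \sqrt{-3} = i \sqrt{3}$)
$o{\left(D \right)} = - \frac{D}{3}$ ($o{\left(D \right)} = \frac{D}{-3} = D \left(- \frac{1}{3}\right) = - \frac{D}{3}$)
$W = \frac{41}{26}$ ($W = - \frac{328}{-208} = \left(-328\right) \left(- \frac{1}{208}\right) = \frac{41}{26} \approx 1.5769$)
$W \left(\left(\left(-6 + s{\left(7 \right)}\right) + o{\left(-12 \right)}\right) - 50\right) = \frac{41 \left(\left(\left(-6 + i \sqrt{3}\right) - -4\right) - 50\right)}{26} = \frac{41 \left(\left(\left(-6 + i \sqrt{3}\right) + 4\right) - 50\right)}{26} = \frac{41 \left(\left(-2 + i \sqrt{3}\right) - 50\right)}{26} = \frac{41 \left(-52 + i \sqrt{3}\right)}{26} = -82 + \frac{41 i \sqrt{3}}{26}$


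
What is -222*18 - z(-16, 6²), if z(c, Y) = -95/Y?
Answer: -143761/36 ≈ -3993.4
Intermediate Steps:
-222*18 - z(-16, 6²) = -222*18 - (-95)/(6²) = -3996 - (-95)/36 = -3996 - 1*(-95/36) = -3996 + 95/36 = -143761/36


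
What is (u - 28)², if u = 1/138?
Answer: 14922769/19044 ≈ 783.59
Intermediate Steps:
u = 1/138 ≈ 0.0072464
(u - 28)² = (1/138 - 28)² = (-3863/138)² = 14922769/19044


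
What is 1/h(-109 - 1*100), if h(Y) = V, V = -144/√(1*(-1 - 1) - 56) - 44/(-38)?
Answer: 6061/1878442 - 6498*I*√58/939221 ≈ 0.0032266 - 0.05269*I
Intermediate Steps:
V = 22/19 + 72*I*√58/29 (V = -144/√(1*(-2) - 56) - 44*(-1/38) = -144/√(-2 - 56) + 22/19 = -144*(-I*√58/58) + 22/19 = -(-72)*I*√58/29 + 22/19 = 72*I*√58/29 + 22/19 = 22/19 + 72*I*√58/29 ≈ 1.1579 + 18.908*I)
h(Y) = 22/19 + 72*I*√58/29
1/h(-109 - 1*100) = 1/(22/19 + 72*I*√58/29)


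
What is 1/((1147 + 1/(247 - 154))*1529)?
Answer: 93/163101488 ≈ 5.7020e-7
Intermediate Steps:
1/((1147 + 1/(247 - 154))*1529) = 1/((1147 + 1/93)*1529) = 1/((106672/93)*1529) = 1/(163101488/93) = 93/163101488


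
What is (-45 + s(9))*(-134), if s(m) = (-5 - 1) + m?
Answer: 5628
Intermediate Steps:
s(m) = -6 + m
(-45 + s(9))*(-134) = (-45 + (-6 + 9))*(-134) = (-45 + 3)*(-134) = -42*(-134) = 5628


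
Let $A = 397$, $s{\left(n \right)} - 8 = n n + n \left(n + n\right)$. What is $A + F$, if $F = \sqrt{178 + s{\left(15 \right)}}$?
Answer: $397 + \sqrt{861} \approx 426.34$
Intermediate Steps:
$s{\left(n \right)} = 8 + 3 n^{2}$ ($s{\left(n \right)} = 8 + \left(n n + n \left(n + n\right)\right) = 8 + \left(n^{2} + n 2 n\right) = 8 + \left(n^{2} + 2 n^{2}\right) = 8 + 3 n^{2}$)
$F = \sqrt{861}$ ($F = \sqrt{178 + \left(8 + 3 \cdot 15^{2}\right)} = \sqrt{178 + \left(8 + 3 \cdot 225\right)} = \sqrt{178 + \left(8 + 675\right)} = \sqrt{178 + 683} = \sqrt{861} \approx 29.343$)
$A + F = 397 + \sqrt{861}$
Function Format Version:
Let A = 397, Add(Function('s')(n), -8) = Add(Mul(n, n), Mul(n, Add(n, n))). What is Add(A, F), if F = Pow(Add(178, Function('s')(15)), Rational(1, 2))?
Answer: Add(397, Pow(861, Rational(1, 2))) ≈ 426.34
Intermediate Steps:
Function('s')(n) = Add(8, Mul(3, Pow(n, 2))) (Function('s')(n) = Add(8, Add(Mul(n, n), Mul(n, Add(n, n)))) = Add(8, Add(Pow(n, 2), Mul(n, Mul(2, n)))) = Add(8, Add(Pow(n, 2), Mul(2, Pow(n, 2)))) = Add(8, Mul(3, Pow(n, 2))))
F = Pow(861, Rational(1, 2)) (F = Pow(Add(178, Add(8, Mul(3, Pow(15, 2)))), Rational(1, 2)) = Pow(Add(178, Add(8, Mul(3, 225))), Rational(1, 2)) = Pow(Add(178, Add(8, 675)), Rational(1, 2)) = Pow(Add(178, 683), Rational(1, 2)) = Pow(861, Rational(1, 2)) ≈ 29.343)
Add(A, F) = Add(397, Pow(861, Rational(1, 2)))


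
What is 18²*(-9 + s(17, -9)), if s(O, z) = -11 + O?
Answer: -972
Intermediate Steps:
18²*(-9 + s(17, -9)) = 18²*(-9 + (-11 + 17)) = 324*(-9 + 6) = 324*(-3) = -972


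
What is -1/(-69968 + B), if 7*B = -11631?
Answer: 7/501407 ≈ 1.3961e-5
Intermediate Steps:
B = -11631/7 (B = (⅐)*(-11631) = -11631/7 ≈ -1661.6)
-1/(-69968 + B) = -1/(-69968 - 11631/7) = -1/(-501407/7) = -1*(-7/501407) = 7/501407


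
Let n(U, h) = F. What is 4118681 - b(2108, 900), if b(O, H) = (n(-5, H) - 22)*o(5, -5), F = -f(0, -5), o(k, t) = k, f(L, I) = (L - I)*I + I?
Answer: 4118641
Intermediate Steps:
f(L, I) = I + I*(L - I) (f(L, I) = I*(L - I) + I = I + I*(L - I))
F = 30 (F = -(-5)*(1 + 0 - 1*(-5)) = -(-5)*(1 + 0 + 5) = -(-5)*6 = -1*(-30) = 30)
n(U, h) = 30
b(O, H) = 40 (b(O, H) = (30 - 22)*5 = 8*5 = 40)
4118681 - b(2108, 900) = 4118681 - 1*40 = 4118681 - 40 = 4118641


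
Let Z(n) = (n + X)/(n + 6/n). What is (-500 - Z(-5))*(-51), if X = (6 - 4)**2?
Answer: 790755/31 ≈ 25508.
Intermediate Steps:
X = 4 (X = 2**2 = 4)
Z(n) = (4 + n)/(n + 6/n) (Z(n) = (n + 4)/(n + 6/n) = (4 + n)/(n + 6/n))
(-500 - Z(-5))*(-51) = (-500 - (-5)*(4 - 5)/(6 + (-5)**2))*(-51) = (-500 - (-5)*(-1)/(6 + 25))*(-51) = (-500 - (-5)*(-1)/31)*(-51) = (-500 - 1*5/31)*(-51) = (-500 - 5/31)*(-51) = -15505/31*(-51) = 790755/31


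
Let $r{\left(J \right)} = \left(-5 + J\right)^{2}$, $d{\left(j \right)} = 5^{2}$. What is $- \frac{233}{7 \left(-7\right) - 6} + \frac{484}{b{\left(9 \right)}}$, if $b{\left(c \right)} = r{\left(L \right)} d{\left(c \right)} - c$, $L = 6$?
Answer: $\frac{7587}{220} \approx 34.486$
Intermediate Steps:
$d{\left(j \right)} = 25$
$b{\left(c \right)} = 25 - c$ ($b{\left(c \right)} = \left(-5 + 6\right)^{2} \cdot 25 - c = 1^{2} \cdot 25 - c = 1 \cdot 25 - c = 25 - c$)
$- \frac{233}{7 \left(-7\right) - 6} + \frac{484}{b{\left(9 \right)}} = - \frac{233}{7 \left(-7\right) - 6} + \frac{484}{25 - 9} = - \frac{233}{-49 - 6} + \frac{484}{25 - 9} = - \frac{233}{-55} + \frac{484}{16} = \left(-233\right) \left(- \frac{1}{55}\right) + 484 \cdot \frac{1}{16} = \frac{233}{55} + \frac{121}{4} = \frac{7587}{220}$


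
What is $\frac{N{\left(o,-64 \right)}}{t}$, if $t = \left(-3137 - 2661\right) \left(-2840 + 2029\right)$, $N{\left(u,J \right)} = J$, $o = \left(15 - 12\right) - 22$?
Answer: $- \frac{32}{2351089} \approx -1.3611 \cdot 10^{-5}$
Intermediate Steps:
$o = -19$ ($o = 3 - 22 = -19$)
$t = 4702178$ ($t = \left(-5798\right) \left(-811\right) = 4702178$)
$\frac{N{\left(o,-64 \right)}}{t} = - \frac{64}{4702178} = \left(-64\right) \frac{1}{4702178} = - \frac{32}{2351089}$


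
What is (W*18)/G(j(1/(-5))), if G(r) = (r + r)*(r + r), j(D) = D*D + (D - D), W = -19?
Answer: -106875/2 ≈ -53438.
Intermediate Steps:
j(D) = D² (j(D) = D² + 0 = D²)
G(r) = 4*r² (G(r) = (2*r)*(2*r) = 4*r²)
(W*18)/G(j(1/(-5))) = (-19*18)/((4*((1/(-5))²)²)) = -342/(4*((-⅕)²)²) = -342/(4*(1/25)²) = -342/(4*(1/625)) = -342/4/625 = -342*625/4 = -106875/2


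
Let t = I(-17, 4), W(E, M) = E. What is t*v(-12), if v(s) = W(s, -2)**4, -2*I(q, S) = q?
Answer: 176256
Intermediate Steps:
I(q, S) = -q/2
t = 17/2 (t = -1/2*(-17) = 17/2 ≈ 8.5000)
v(s) = s**4
t*v(-12) = (17/2)*(-12)**4 = (17/2)*20736 = 176256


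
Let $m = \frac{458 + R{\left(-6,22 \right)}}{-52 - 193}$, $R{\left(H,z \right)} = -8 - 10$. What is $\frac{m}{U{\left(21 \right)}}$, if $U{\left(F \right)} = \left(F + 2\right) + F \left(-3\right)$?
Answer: $\frac{11}{245} \approx 0.044898$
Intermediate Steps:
$R{\left(H,z \right)} = -18$ ($R{\left(H,z \right)} = -8 - 10 = -18$)
$m = - \frac{88}{49}$ ($m = \frac{458 - 18}{-52 - 193} = \frac{440}{-245} = 440 \left(- \frac{1}{245}\right) = - \frac{88}{49} \approx -1.7959$)
$U{\left(F \right)} = 2 - 2 F$ ($U{\left(F \right)} = \left(2 + F\right) - 3 F = 2 - 2 F$)
$\frac{m}{U{\left(21 \right)}} = - \frac{88}{49 \left(2 - 42\right)} = - \frac{88}{49 \left(-40\right)} = \left(- \frac{88}{49}\right) \left(- \frac{1}{40}\right) = \frac{11}{245}$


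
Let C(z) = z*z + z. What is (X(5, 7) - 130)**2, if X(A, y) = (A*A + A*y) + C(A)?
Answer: 1600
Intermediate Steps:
C(z) = z + z**2 (C(z) = z**2 + z = z + z**2)
X(A, y) = A**2 + A*y + A*(1 + A) (X(A, y) = (A*A + A*y) + A*(1 + A) = (A**2 + A*y) + A*(1 + A) = A**2 + A*y + A*(1 + A))
(X(5, 7) - 130)**2 = (5*(1 + 7 + 2*5) - 130)**2 = (5*(1 + 7 + 10) - 130)**2 = (5*18 - 130)**2 = (90 - 130)**2 = (-40)**2 = 1600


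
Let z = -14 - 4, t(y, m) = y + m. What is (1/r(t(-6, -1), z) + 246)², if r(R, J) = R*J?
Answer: 960814009/15876 ≈ 60520.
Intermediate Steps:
t(y, m) = m + y
z = -18
r(R, J) = J*R
(1/r(t(-6, -1), z) + 246)² = (1/(-18*(-1 - 6)) + 246)² = (1/(-18*(-7)) + 246)² = (1/126 + 246)² = (30997/126)² = 960814009/15876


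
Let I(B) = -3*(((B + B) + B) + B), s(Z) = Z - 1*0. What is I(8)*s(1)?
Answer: -96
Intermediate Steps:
s(Z) = Z (s(Z) = Z + 0 = Z)
I(B) = -12*B (I(B) = -3*((2*B + B) + B) = -3*(3*B + B) = -12*B)
I(8)*s(1) = -12*8*1 = -96*1 = -96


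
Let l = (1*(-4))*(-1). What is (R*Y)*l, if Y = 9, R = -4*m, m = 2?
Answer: -288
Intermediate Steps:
l = 4 (l = -4*(-1) = 4)
R = -8 (R = -4*2 = -8)
(R*Y)*l = -8*9*4 = -72*4 = -288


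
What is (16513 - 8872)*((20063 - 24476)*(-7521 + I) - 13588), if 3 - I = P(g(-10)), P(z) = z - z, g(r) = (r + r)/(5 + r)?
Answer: 253401126786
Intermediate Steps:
g(r) = 2*r/(5 + r) (g(r) = (2*r)/(5 + r) = 2*r/(5 + r))
P(z) = 0
I = 3 (I = 3 - 1*0 = 3 + 0 = 3)
(16513 - 8872)*((20063 - 24476)*(-7521 + I) - 13588) = (16513 - 8872)*((20063 - 24476)*(-7521 + 3) - 13588) = 7641*(-4413*(-7518) - 13588) = 7641*(33176934 - 13588) = 7641*33163346 = 253401126786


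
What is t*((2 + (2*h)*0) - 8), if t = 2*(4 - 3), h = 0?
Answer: -12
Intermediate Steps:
t = 2 (t = 2*1 = 2)
t*((2 + (2*h)*0) - 8) = 2*((2 + (2*0)*0) - 8) = 2*((2 + 0*0) - 8) = 2*((2 + 0) - 8) = 2*(2 - 8) = 2*(-6) = -12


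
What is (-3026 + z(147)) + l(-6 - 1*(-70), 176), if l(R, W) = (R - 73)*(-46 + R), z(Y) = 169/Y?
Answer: -468467/147 ≈ -3186.9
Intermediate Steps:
l(R, W) = (-73 + R)*(-46 + R)
(-3026 + z(147)) + l(-6 - 1*(-70), 176) = (-3026 + 169/147) + (3358 + (-6 - 1*(-70))**2 - 119*(-6 - 1*(-70))) = (-3026 + 169*(1/147)) + (3358 + (-6 + 70)**2 - 119*(-6 + 70)) = (-3026 + 169/147) + (3358 + 64**2 - 119*64) = -444653/147 + (3358 + 4096 - 7616) = -444653/147 - 162 = -468467/147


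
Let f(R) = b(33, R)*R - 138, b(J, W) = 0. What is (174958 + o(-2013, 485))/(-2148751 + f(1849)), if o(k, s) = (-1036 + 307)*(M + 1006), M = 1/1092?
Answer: 203263667/782195596 ≈ 0.25986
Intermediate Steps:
M = 1/1092 ≈ 0.00091575
o(k, s) = -266948379/364 (o(k, s) = (-1036 + 307)*(1/1092 + 1006) = -729*1098553/1092 = -266948379/364)
f(R) = -138 (f(R) = 0*R - 138 = 0 - 138 = -138)
(174958 + o(-2013, 485))/(-2148751 + f(1849)) = (174958 - 266948379/364)/(-2148751 - 138) = -203263667/364/(-2148889) = -203263667/364*(-1/2148889) = 203263667/782195596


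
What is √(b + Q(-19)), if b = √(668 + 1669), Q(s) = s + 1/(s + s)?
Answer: √(-27474 + 1444*√2337)/38 ≈ 5.4144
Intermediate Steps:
Q(s) = s + 1/(2*s)
b = √2337 ≈ 48.343
√(b + Q(-19)) = √(√2337 + (-19 + (½)/(-19))) = √(√2337 + (-19 + (½)*(-1/19))) = √(√2337 + (-19 - 1/38)) = √(√2337 - 723/38) = √(-723/38 + √2337)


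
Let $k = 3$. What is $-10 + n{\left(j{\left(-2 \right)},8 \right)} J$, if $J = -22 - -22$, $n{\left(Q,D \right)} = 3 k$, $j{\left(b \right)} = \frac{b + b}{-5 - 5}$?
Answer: $-10$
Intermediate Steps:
$j{\left(b \right)} = - \frac{b}{5}$ ($j{\left(b \right)} = \frac{2 b}{-10} = 2 b \left(- \frac{1}{10}\right) = - \frac{b}{5}$)
$n{\left(Q,D \right)} = 9$ ($n{\left(Q,D \right)} = 3 \cdot 3 = 9$)
$J = 0$ ($J = -22 + 22 = 0$)
$-10 + n{\left(j{\left(-2 \right)},8 \right)} J = -10 + 9 \cdot 0 = -10 + 0 = -10$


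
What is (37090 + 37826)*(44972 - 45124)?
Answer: -11387232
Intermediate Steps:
(37090 + 37826)*(44972 - 45124) = 74916*(-152) = -11387232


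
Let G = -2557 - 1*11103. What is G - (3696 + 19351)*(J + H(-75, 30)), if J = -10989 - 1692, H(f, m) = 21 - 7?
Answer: 291922689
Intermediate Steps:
H(f, m) = 14
J = -12681
G = -13660 (G = -2557 - 11103 = -13660)
G - (3696 + 19351)*(J + H(-75, 30)) = -13660 - (3696 + 19351)*(-12681 + 14) = -13660 - 23047*(-12667) = -13660 - 1*(-291936349) = -13660 + 291936349 = 291922689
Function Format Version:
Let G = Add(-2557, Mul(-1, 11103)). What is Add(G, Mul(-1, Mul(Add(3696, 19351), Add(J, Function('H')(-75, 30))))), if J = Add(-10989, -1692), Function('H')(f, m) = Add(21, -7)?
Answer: 291922689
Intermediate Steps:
Function('H')(f, m) = 14
J = -12681
G = -13660 (G = Add(-2557, -11103) = -13660)
Add(G, Mul(-1, Mul(Add(3696, 19351), Add(J, Function('H')(-75, 30))))) = Add(-13660, Mul(-1, Mul(Add(3696, 19351), Add(-12681, 14)))) = Add(-13660, Mul(-1, Mul(23047, -12667))) = Add(-13660, Mul(-1, -291936349)) = Add(-13660, 291936349) = 291922689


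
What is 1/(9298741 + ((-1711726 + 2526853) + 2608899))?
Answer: 1/12722767 ≈ 7.8599e-8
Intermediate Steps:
1/(9298741 + ((-1711726 + 2526853) + 2608899)) = 1/(9298741 + (815127 + 2608899)) = 1/(9298741 + 3424026) = 1/12722767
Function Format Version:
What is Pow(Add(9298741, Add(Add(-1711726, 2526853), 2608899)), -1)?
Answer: Rational(1, 12722767) ≈ 7.8599e-8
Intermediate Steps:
Pow(Add(9298741, Add(Add(-1711726, 2526853), 2608899)), -1) = Pow(Add(9298741, Add(815127, 2608899)), -1) = Pow(Add(9298741, 3424026), -1) = Pow(12722767, -1) = Rational(1, 12722767)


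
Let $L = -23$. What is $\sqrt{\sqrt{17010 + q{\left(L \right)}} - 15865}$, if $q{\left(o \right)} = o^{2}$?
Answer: $\sqrt{-15865 + \sqrt{17539}} \approx 125.43 i$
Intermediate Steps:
$\sqrt{\sqrt{17010 + q{\left(L \right)}} - 15865} = \sqrt{\sqrt{17010 + \left(-23\right)^{2}} - 15865} = \sqrt{\sqrt{17010 + 529} - 15865} = \sqrt{\sqrt{17539} - 15865} = \sqrt{-15865 + \sqrt{17539}}$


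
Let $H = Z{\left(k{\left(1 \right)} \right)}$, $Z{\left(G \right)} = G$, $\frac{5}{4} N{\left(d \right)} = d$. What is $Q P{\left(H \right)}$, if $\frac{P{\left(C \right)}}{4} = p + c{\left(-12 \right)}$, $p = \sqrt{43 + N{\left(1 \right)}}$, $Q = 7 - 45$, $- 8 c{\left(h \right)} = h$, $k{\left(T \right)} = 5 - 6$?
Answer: $-228 - \frac{152 \sqrt{1095}}{5} \approx -1234.0$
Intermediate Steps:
$N{\left(d \right)} = \frac{4 d}{5}$
$k{\left(T \right)} = -1$ ($k{\left(T \right)} = 5 - 6 = -1$)
$c{\left(h \right)} = - \frac{h}{8}$
$H = -1$
$Q = -38$ ($Q = 7 - 45 = -38$)
$p = \frac{\sqrt{1095}}{5}$ ($p = \sqrt{43 + \frac{4}{5} \cdot 1} = \sqrt{43 + \frac{4}{5}} = \sqrt{\frac{219}{5}} = \frac{\sqrt{1095}}{5} \approx 6.6182$)
$P{\left(C \right)} = 6 + \frac{4 \sqrt{1095}}{5}$ ($P{\left(C \right)} = 4 \left(\frac{\sqrt{1095}}{5} - - \frac{3}{2}\right) = 4 \left(\frac{\sqrt{1095}}{5} + \frac{3}{2}\right) = 4 \left(\frac{3}{2} + \frac{\sqrt{1095}}{5}\right) = 6 + \frac{4 \sqrt{1095}}{5}$)
$Q P{\left(H \right)} = - 38 \left(6 + \frac{4 \sqrt{1095}}{5}\right) = -228 - \frac{152 \sqrt{1095}}{5}$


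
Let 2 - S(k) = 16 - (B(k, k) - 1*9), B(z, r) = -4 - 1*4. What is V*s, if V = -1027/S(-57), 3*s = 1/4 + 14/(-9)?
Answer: -48269/3348 ≈ -14.417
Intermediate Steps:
s = -47/108 (s = (1/4 + 14/(-9))/3 = (1*(¼) + 14*(-⅑))/3 = (¼ - 14/9)/3 = (⅓)*(-47/36) = -47/108 ≈ -0.43518)
B(z, r) = -8 (B(z, r) = -4 - 4 = -8)
S(k) = -31 (S(k) = 2 - (16 - (-8 - 1*9)) = 2 - (16 - (-8 - 9)) = 2 - (16 - 1*(-17)) = 2 - (16 + 17) = 2 - 1*33 = 2 - 33 = -31)
V = 1027/31 (V = -1027/(-31) = -1027*(-1/31) = 1027/31 ≈ 33.129)
V*s = (1027/31)*(-47/108) = -48269/3348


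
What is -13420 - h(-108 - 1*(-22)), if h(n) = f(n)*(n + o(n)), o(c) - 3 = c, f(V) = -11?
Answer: -15279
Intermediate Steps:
o(c) = 3 + c
h(n) = -33 - 22*n (h(n) = -11*(n + (3 + n)) = -11*(3 + 2*n) = -33 - 22*n)
-13420 - h(-108 - 1*(-22)) = -13420 - (-33 - 22*(-108 - 1*(-22))) = -13420 - (-33 - 22*(-108 + 22)) = -13420 - (-33 - 22*(-86)) = -13420 - (-33 + 1892) = -13420 - 1*1859 = -13420 - 1859 = -15279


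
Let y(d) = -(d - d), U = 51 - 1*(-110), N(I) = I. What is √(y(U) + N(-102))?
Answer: I*√102 ≈ 10.1*I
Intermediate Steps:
U = 161 (U = 51 + 110 = 161)
y(d) = 0 (y(d) = -1*0 = 0)
√(y(U) + N(-102)) = √(0 - 102) = √(-102) = I*√102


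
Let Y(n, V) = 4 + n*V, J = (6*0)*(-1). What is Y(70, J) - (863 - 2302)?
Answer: 1443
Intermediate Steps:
J = 0 (J = 0*(-1) = 0)
Y(n, V) = 4 + V*n
Y(70, J) - (863 - 2302) = (4 + 0*70) - (863 - 2302) = (4 + 0) - 1*(-1439) = 4 + 1439 = 1443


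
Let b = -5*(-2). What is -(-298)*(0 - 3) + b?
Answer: -884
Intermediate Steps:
b = 10
-(-298)*(0 - 3) + b = -(-298)*(0 - 3) + 10 = -(-298)*(-3) + 10 = -149*6 + 10 = -894 + 10 = -884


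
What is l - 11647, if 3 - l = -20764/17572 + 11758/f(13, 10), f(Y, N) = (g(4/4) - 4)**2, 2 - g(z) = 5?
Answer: -2557851043/215257 ≈ -11883.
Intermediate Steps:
g(z) = -3 (g(z) = 2 - 1*5 = 2 - 5 = -3)
f(Y, N) = 49 (f(Y, N) = (-3 - 4)**2 = (-7)**2 = 49)
l = -50752764/215257 (l = 3 - (-20764/17572 + 11758/49) = 3 - (-20764*1/17572 + 11758*(1/49)) = 3 - (-5191/4393 + 11758/49) = 3 - 1*51398535/215257 = 3 - 51398535/215257 = -50752764/215257 ≈ -235.78)
l - 11647 = -50752764/215257 - 11647 = -2557851043/215257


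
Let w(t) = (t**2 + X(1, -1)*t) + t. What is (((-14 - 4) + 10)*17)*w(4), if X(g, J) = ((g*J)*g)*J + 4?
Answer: -5440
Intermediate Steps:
X(g, J) = 4 + J**2*g**2 (X(g, J) = ((J*g)*g)*J + 4 = (J*g**2)*J + 4 = J**2*g**2 + 4 = 4 + J**2*g**2)
w(t) = t**2 + 6*t (w(t) = (t**2 + (4 + (-1)**2*1**2)*t) + t = (t**2 + (4 + 1*1)*t) + t = (t**2 + (4 + 1)*t) + t = (t**2 + 5*t) + t = t**2 + 6*t)
(((-14 - 4) + 10)*17)*w(4) = (((-14 - 4) + 10)*17)*(4*(6 + 4)) = ((-18 + 10)*17)*(4*10) = -8*17*40 = -136*40 = -5440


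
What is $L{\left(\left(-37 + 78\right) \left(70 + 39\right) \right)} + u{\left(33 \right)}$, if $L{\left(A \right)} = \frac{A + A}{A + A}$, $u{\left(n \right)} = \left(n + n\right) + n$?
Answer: $100$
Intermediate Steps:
$u{\left(n \right)} = 3 n$ ($u{\left(n \right)} = 2 n + n = 3 n$)
$L{\left(A \right)} = 1$ ($L{\left(A \right)} = \frac{2 A}{2 A} = 2 A \frac{1}{2 A} = 1$)
$L{\left(\left(-37 + 78\right) \left(70 + 39\right) \right)} + u{\left(33 \right)} = 1 + 3 \cdot 33 = 1 + 99 = 100$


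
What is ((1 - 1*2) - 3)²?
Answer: 16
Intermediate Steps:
((1 - 1*2) - 3)² = ((1 - 2) - 3)² = (-1 - 3)² = (-4)² = 16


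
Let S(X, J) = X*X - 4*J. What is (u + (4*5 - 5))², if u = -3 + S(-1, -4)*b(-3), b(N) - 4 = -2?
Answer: 2116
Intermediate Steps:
b(N) = 2 (b(N) = 4 - 2 = 2)
S(X, J) = X² - 4*J
u = 31 (u = -3 + ((-1)² - 4*(-4))*2 = -3 + (1 + 16)*2 = -3 + 17*2 = -3 + 34 = 31)
(u + (4*5 - 5))² = (31 + (4*5 - 5))² = (31 + (20 - 5))² = (31 + 15)² = 46² = 2116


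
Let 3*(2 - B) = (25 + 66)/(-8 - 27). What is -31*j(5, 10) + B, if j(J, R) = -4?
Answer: 1903/15 ≈ 126.87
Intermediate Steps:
B = 43/15 (B = 2 - (25 + 66)/(3*(-8 - 27)) = 2 - 91/(3*(-35)) = 2 - 91*(-1)/(3*35) = 2 - ⅓*(-13/5) = 2 + 13/15 = 43/15 ≈ 2.8667)
-31*j(5, 10) + B = -31*(-4) + 43/15 = 124 + 43/15 = 1903/15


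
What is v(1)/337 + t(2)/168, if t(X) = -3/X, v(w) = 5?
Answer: 223/37744 ≈ 0.0059082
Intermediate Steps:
v(1)/337 + t(2)/168 = 5/337 - 3/2/168 = 5*(1/337) - 3*1/2*(1/168) = 5/337 - 3/2*1/168 = 5/337 - 1/112 = 223/37744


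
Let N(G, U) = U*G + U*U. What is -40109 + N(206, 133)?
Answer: 4978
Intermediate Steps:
N(G, U) = U² + G*U (N(G, U) = G*U + U² = U² + G*U)
-40109 + N(206, 133) = -40109 + 133*(206 + 133) = -40109 + 133*339 = -40109 + 45087 = 4978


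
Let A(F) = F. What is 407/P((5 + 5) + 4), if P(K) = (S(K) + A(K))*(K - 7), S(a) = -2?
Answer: 407/84 ≈ 4.8452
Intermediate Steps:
P(K) = (-7 + K)*(-2 + K) (P(K) = (-2 + K)*(K - 7) = (-2 + K)*(-7 + K) = (-7 + K)*(-2 + K))
407/P((5 + 5) + 4) = 407/(14 + ((5 + 5) + 4)**2 - 9*((5 + 5) + 4)) = 407/(14 + (10 + 4)**2 - 9*(10 + 4)) = 407/(14 + 14**2 - 9*14) = 407/(14 + 196 - 126) = 407/84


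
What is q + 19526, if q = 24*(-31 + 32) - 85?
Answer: 19465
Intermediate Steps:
q = -61 (q = 24*1 - 85 = 24 - 85 = -61)
q + 19526 = -61 + 19526 = 19465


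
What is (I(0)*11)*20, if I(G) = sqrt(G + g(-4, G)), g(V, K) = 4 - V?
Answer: 440*sqrt(2) ≈ 622.25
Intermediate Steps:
I(G) = sqrt(8 + G) (I(G) = sqrt(G + (4 - 1*(-4))) = sqrt(G + (4 + 4)) = sqrt(G + 8) = sqrt(8 + G))
(I(0)*11)*20 = (sqrt(8 + 0)*11)*20 = (sqrt(8)*11)*20 = ((2*sqrt(2))*11)*20 = (22*sqrt(2))*20 = 440*sqrt(2)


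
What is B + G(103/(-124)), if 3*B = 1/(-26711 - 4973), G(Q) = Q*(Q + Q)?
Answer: 252099745/182689944 ≈ 1.3799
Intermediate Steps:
G(Q) = 2*Q**2 (G(Q) = Q*(2*Q) = 2*Q**2)
B = -1/95052 (B = 1/(3*(-26711 - 4973)) = (1/3)/(-31684) = (1/3)*(-1/31684) = -1/95052 ≈ -1.0521e-5)
B + G(103/(-124)) = -1/95052 + 2*(103/(-124))**2 = -1/95052 + 2*(103*(-1/124))**2 = -1/95052 + 2*(-103/124)**2 = -1/95052 + 2*(10609/15376) = -1/95052 + 10609/7688 = 252099745/182689944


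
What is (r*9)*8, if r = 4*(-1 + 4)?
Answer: 864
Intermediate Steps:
r = 12 (r = 4*3 = 12)
(r*9)*8 = (12*9)*8 = 108*8 = 864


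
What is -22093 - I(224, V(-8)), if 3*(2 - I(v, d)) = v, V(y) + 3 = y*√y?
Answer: -66061/3 ≈ -22020.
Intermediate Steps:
V(y) = -3 + y^(3/2) (V(y) = -3 + y*√y = -3 + y^(3/2))
I(v, d) = 2 - v/3
-22093 - I(224, V(-8)) = -22093 - (2 - ⅓*224) = -22093 - (2 - 224/3) = -22093 - 1*(-218/3) = -22093 + 218/3 = -66061/3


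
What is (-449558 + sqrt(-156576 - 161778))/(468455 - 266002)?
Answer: -449558/202453 + I*sqrt(318354)/202453 ≈ -2.2206 + 0.002787*I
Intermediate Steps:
(-449558 + sqrt(-156576 - 161778))/(468455 - 266002) = (-449558 + sqrt(-318354))/202453 = (-449558 + I*sqrt(318354))*(1/202453) = -449558/202453 + I*sqrt(318354)/202453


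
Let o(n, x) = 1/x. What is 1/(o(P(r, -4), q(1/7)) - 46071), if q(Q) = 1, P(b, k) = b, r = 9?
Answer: -1/46070 ≈ -2.1706e-5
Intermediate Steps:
1/(o(P(r, -4), q(1/7)) - 46071) = 1/(1/1 - 46071) = 1/(1 - 46071) = 1/(-46070) = -1/46070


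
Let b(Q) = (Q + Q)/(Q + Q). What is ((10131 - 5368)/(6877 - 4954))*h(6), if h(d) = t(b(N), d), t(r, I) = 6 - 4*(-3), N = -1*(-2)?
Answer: 28578/641 ≈ 44.583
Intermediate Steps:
N = 2
b(Q) = 1 (b(Q) = (2*Q)/((2*Q)) = (2*Q)*(1/(2*Q)) = 1)
t(r, I) = 18 (t(r, I) = 6 + 12 = 18)
h(d) = 18
((10131 - 5368)/(6877 - 4954))*h(6) = ((10131 - 5368)/(6877 - 4954))*18 = (4763/1923)*18 = 28578/641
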